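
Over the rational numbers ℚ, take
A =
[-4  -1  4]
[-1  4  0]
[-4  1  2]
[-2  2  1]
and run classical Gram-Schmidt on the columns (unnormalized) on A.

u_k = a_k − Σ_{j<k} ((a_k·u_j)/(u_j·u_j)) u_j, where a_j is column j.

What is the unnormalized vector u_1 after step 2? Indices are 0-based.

Step 1: u_0 = a_0 = (-4, -1, -4, -2).
Step 2: u_1 = a_1 − (-8/37)·u_0 = (-69/37, 140/37, 5/37, 58/37).

u_1 = (-69/37, 140/37, 5/37, 58/37)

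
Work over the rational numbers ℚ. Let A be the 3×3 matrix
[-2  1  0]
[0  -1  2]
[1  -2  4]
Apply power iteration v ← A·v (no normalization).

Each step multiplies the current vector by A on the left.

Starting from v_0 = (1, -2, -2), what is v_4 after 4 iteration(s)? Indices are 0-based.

v_4 = (12, -48, -112)

v_0 = (1, -2, -2).
v_1 = A·v_0 = (-4, -2, -3).
v_2 = A·v_1 = (6, -4, -12).
v_3 = A·v_2 = (-16, -20, -34).
v_4 = A·v_3 = (12, -48, -112).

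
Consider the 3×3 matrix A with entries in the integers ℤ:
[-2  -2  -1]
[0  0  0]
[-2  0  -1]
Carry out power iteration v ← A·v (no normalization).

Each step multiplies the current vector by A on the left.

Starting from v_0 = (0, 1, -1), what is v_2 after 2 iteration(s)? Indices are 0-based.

v_2 = (1, 0, 1)

v_0 = (0, 1, -1).
v_1 = A·v_0 = (-1, 0, 1).
v_2 = A·v_1 = (1, 0, 1).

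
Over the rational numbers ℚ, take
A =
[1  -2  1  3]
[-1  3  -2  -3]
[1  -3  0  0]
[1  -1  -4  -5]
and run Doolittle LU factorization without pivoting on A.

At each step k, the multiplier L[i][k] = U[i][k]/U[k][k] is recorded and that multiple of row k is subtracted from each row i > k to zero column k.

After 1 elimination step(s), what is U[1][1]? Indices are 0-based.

U[1][1] = 1

Step 1: pivot at (0,0) is 1.
  row1 ← row1 − (-1)·row0  ⇒  L[1][0]=-1, U row1=(0, 1, -1, 0)
  row2 ← row2 − (1)·row0  ⇒  L[2][0]=1, U row2=(0, -1, -1, -3)
  row3 ← row3 − (1)·row0  ⇒  L[3][0]=1, U row3=(0, 1, -5, -8)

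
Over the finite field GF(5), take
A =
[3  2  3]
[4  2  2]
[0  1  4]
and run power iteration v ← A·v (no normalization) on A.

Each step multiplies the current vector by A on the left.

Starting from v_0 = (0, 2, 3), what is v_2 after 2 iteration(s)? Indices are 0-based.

v_0 = (0, 2, 3).
v_1 = A·v_0 = (3, 0, 4).
v_2 = A·v_1 = (1, 0, 1).

v_2 = (1, 0, 1)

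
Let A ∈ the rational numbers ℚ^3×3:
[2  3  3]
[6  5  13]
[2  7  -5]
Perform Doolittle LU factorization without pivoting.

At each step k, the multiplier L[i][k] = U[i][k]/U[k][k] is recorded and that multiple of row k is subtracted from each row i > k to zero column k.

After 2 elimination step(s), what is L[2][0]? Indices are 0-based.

k=0: U[0][0]=2
  eliminate (1,0): mult=3, new row 1: (0, -4, 4); set L[1][0]=3
  eliminate (2,0): mult=1, new row 2: (0, 4, -8); set L[2][0]=1
k=1: U[1][1]=-4
  eliminate (2,1): mult=-1, new row 2: (0, 0, -4); set L[2][1]=-1

L[2][0] = 1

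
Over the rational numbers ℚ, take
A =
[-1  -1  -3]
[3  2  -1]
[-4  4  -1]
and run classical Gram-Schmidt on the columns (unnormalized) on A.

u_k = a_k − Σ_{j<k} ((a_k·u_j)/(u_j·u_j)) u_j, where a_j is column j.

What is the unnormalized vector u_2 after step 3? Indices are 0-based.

Step 1: u_0 = a_0 = (-1, 3, -4).
Step 2: u_1 = a_1 − (-9/26)·u_0 = (-35/26, 79/26, 34/13).
Step 3: u_2 = a_2 − (2/13)·u_0 − (-14/155)·u_1 = (-92/31, -184/155, -23/155).

u_2 = (-92/31, -184/155, -23/155)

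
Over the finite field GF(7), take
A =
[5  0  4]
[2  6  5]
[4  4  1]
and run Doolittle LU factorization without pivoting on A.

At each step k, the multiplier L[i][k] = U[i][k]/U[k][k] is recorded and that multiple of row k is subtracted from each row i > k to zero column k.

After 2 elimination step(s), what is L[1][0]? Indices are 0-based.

Step 1: pivot at (0,0) is 5.
  row1 ← row1 − (6)·row0  ⇒  L[1][0]=6, U row1=(0, 6, 2)
  row2 ← row2 − (5)·row0  ⇒  L[2][0]=5, U row2=(0, 4, 2)
Step 2: pivot at (1,1) is 6.
  row2 ← row2 − (3)·row1  ⇒  L[2][1]=3, U row2=(0, 0, 3)

L[1][0] = 6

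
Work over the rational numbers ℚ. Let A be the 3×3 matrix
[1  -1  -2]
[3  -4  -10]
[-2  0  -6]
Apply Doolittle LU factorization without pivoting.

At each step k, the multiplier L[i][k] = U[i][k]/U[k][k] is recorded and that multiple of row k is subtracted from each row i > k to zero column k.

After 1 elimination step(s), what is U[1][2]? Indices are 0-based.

k=0: U[0][0]=1
  eliminate (1,0): mult=3, new row 1: (0, -1, -4); set L[1][0]=3
  eliminate (2,0): mult=-2, new row 2: (0, -2, -10); set L[2][0]=-2

U[1][2] = -4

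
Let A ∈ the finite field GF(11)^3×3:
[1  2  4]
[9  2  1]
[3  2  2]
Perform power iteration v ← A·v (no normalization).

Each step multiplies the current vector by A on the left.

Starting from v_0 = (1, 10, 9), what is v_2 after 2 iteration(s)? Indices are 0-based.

v_2 = (0, 3, 10)

v_0 = (1, 10, 9).
v_1 = A·v_0 = (2, 5, 8).
v_2 = A·v_1 = (0, 3, 10).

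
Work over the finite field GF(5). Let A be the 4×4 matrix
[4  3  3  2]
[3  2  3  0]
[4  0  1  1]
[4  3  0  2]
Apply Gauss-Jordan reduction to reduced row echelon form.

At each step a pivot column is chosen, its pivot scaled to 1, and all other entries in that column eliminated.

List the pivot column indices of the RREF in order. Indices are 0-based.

pivot columns: 0, 1, 2, 3

step 1: normalize row 0 (÷4) = (1, 2, 2, 3)
  row 1: subtract 3×row0 = (0, 1, 2, 1)
  row 2: subtract 4×row0 = (0, 2, 3, 4)
  row 3: subtract 4×row0 = (0, 0, 2, 0)
step 2: normalize row 1 (÷1) = (0, 1, 2, 1)
  row 0: subtract 2×row1 = (1, 0, 3, 1)
  row 2: subtract 2×row1 = (0, 0, 4, 2)
step 3: normalize row 2 (÷4) = (0, 0, 1, 3)
  row 0: subtract 3×row2 = (1, 0, 0, 2)
  row 1: subtract 2×row2 = (0, 1, 0, 0)
  row 3: subtract 2×row2 = (0, 0, 0, 4)
step 4: normalize row 3 (÷4) = (0, 0, 0, 1)
  row 0: subtract 2×row3 = (1, 0, 0, 0)
  row 2: subtract 3×row3 = (0, 0, 1, 0)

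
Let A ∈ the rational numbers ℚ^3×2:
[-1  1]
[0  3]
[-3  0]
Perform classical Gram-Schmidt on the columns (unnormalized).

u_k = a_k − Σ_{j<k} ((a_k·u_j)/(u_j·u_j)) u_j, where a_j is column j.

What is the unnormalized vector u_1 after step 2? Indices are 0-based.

u_1 = (9/10, 3, -3/10)

Step 1: u_0 = a_0 = (-1, 0, -3).
Step 2: u_1 = a_1 − (-1/10)·u_0 = (9/10, 3, -3/10).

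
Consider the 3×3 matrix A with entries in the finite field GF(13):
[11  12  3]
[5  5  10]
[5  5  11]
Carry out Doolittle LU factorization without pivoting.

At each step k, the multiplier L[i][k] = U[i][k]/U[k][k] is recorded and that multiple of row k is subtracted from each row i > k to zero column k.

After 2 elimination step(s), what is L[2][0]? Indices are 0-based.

Step 1: pivot at (0,0) is 11.
  row1 ← row1 − (4)·row0  ⇒  L[1][0]=4, U row1=(0, 9, 11)
  row2 ← row2 − (4)·row0  ⇒  L[2][0]=4, U row2=(0, 9, 12)
Step 2: pivot at (1,1) is 9.
  row2 ← row2 − (1)·row1  ⇒  L[2][1]=1, U row2=(0, 0, 1)

L[2][0] = 4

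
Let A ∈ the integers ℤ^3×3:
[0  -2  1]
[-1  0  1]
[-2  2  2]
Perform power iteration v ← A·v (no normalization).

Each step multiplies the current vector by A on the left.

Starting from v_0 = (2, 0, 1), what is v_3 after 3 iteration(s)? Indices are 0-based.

v_3 = (-2, -8, -22)

v_0 = (2, 0, 1).
v_1 = A·v_0 = (1, -1, -2).
v_2 = A·v_1 = (0, -3, -8).
v_3 = A·v_2 = (-2, -8, -22).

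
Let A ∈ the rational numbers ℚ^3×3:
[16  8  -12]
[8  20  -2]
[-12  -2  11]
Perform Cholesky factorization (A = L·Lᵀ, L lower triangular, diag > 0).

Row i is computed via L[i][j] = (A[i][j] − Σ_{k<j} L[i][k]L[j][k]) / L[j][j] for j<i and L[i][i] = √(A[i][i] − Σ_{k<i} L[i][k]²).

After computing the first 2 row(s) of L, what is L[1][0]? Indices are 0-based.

L[1][0] = 2

Step 1: L[0][0] = √(16) = 4.
  L[1][0] = (8) / L[0][0] = 2.
Step 2: L[1][1] = √(16) = 4.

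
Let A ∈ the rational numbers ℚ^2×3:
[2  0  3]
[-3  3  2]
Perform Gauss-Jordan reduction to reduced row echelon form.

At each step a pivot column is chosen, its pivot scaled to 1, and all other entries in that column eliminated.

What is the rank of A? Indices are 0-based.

rank = 2

pivot(0,0)=2: scale R0 → (1, 0, 3/2)
  clear (1,0): R1 −= (-3)R0 → (0, 3, 13/2)
pivot(1,1)=3: scale R1 → (0, 1, 13/6)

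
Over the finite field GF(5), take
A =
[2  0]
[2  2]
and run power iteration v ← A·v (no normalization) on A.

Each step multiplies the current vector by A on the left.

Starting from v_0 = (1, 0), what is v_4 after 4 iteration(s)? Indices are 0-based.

v_4 = (1, 4)

v_0 = (1, 0).
v_1 = A·v_0 = (2, 2).
v_2 = A·v_1 = (4, 3).
v_3 = A·v_2 = (3, 4).
v_4 = A·v_3 = (1, 4).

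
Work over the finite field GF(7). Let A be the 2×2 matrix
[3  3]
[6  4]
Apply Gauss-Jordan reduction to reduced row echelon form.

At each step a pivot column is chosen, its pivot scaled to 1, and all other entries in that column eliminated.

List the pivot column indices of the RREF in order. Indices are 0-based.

pivot columns: 0, 1

step 1: normalize row 0 (÷3) = (1, 1)
  row 1: subtract 6×row0 = (0, 5)
step 2: normalize row 1 (÷5) = (0, 1)
  row 0: subtract 1×row1 = (1, 0)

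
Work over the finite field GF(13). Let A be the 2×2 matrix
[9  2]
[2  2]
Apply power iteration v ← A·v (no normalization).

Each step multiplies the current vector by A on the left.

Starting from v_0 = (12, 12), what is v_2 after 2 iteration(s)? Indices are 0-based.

v_2 = (10, 9)

v_0 = (12, 12).
v_1 = A·v_0 = (2, 9).
v_2 = A·v_1 = (10, 9).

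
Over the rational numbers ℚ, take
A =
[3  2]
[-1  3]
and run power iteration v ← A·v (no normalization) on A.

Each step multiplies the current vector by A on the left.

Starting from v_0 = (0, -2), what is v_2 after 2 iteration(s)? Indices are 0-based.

v_0 = (0, -2).
v_1 = A·v_0 = (-4, -6).
v_2 = A·v_1 = (-24, -14).

v_2 = (-24, -14)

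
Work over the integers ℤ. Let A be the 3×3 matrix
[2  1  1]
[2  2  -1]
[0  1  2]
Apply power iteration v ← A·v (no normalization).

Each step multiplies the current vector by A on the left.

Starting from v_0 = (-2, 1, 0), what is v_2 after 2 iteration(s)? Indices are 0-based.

v_2 = (-7, -11, 0)

v_0 = (-2, 1, 0).
v_1 = A·v_0 = (-3, -2, 1).
v_2 = A·v_1 = (-7, -11, 0).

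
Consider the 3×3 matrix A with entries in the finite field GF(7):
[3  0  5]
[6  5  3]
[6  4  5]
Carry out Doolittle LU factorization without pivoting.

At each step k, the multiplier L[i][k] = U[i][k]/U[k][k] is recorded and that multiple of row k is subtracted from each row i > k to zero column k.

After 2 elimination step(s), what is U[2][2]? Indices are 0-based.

[col 0] pivot 3
  R1 -= 2*R0 → (0, 5, 0)  (L[1][0] := 2)
  R2 -= 2*R0 → (0, 4, 2)  (L[2][0] := 2)
[col 1] pivot 5
  R2 -= 5*R1 → (0, 0, 2)  (L[2][1] := 5)

U[2][2] = 2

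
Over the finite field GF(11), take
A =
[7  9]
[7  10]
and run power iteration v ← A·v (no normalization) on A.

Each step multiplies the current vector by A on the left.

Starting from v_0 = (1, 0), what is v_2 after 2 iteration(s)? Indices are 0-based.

v_0 = (1, 0).
v_1 = A·v_0 = (7, 7).
v_2 = A·v_1 = (2, 9).

v_2 = (2, 9)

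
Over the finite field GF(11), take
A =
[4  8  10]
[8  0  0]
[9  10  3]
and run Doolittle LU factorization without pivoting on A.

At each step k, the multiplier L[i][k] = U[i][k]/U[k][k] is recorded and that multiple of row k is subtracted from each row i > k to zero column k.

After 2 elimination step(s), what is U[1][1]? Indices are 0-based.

U[1][1] = 6

k=0: U[0][0]=4
  eliminate (1,0): mult=2, new row 1: (0, 6, 2); set L[1][0]=2
  eliminate (2,0): mult=5, new row 2: (0, 3, 8); set L[2][0]=5
k=1: U[1][1]=6
  eliminate (2,1): mult=6, new row 2: (0, 0, 7); set L[2][1]=6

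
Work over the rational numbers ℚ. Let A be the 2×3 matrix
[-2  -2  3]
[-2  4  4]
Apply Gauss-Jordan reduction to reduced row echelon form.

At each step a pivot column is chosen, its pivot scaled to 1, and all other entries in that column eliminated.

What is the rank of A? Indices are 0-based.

[1] R0 /= -2  ⇒  (1, 1, -3/2)
     R1 -= -2·R0  ⇒  (0, 6, 1)
[2] R1 /= 6  ⇒  (0, 1, 1/6)
     R0 -= 1·R1  ⇒  (1, 0, -5/3)

rank = 2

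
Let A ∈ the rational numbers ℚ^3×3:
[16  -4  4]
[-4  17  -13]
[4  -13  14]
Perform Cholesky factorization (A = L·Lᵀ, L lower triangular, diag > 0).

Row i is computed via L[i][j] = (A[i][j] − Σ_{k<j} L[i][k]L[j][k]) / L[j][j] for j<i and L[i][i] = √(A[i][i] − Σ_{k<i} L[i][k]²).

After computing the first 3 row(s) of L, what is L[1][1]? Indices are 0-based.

L[1][1] = 4

Step 1: L[0][0] = √(16) = 4.
  L[1][0] = (-4) / L[0][0] = -1.
Step 2: L[1][1] = √(16) = 4.
  L[2][0] = (4) / L[0][0] = 1.
  L[2][1] = (-12) / L[1][1] = -3.
Step 3: L[2][2] = √(4) = 2.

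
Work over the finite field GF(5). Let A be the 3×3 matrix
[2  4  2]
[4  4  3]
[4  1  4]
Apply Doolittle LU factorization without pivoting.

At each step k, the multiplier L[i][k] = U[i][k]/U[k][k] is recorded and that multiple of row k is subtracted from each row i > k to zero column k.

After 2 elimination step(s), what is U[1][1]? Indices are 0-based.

U[1][1] = 1

Step 1: pivot at (0,0) is 2.
  row1 ← row1 − (2)·row0  ⇒  L[1][0]=2, U row1=(0, 1, 4)
  row2 ← row2 − (2)·row0  ⇒  L[2][0]=2, U row2=(0, 3, 0)
Step 2: pivot at (1,1) is 1.
  row2 ← row2 − (3)·row1  ⇒  L[2][1]=3, U row2=(0, 0, 3)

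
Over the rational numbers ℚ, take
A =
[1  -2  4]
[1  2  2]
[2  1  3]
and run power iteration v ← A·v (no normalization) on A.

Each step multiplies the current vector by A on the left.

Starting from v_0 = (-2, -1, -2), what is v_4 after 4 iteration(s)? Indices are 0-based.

v_4 = (-844, -1234, -1453)

v_0 = (-2, -1, -2).
v_1 = A·v_0 = (-8, -8, -11).
v_2 = A·v_1 = (-36, -46, -57).
v_3 = A·v_2 = (-172, -242, -289).
v_4 = A·v_3 = (-844, -1234, -1453).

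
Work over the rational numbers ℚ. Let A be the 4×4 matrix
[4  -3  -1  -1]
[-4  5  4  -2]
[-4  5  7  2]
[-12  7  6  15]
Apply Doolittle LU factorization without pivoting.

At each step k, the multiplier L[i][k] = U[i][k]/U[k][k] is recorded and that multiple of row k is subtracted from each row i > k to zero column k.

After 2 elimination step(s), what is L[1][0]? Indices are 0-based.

[col 0] pivot 4
  R1 -= -1*R0 → (0, 2, 3, -3)  (L[1][0] := -1)
  R2 -= -1*R0 → (0, 2, 6, 1)  (L[2][0] := -1)
  R3 -= -3*R0 → (0, -2, 3, 12)  (L[3][0] := -3)
[col 1] pivot 2
  R2 -= 1*R1 → (0, 0, 3, 4)  (L[2][1] := 1)
  R3 -= -1*R1 → (0, 0, 6, 9)  (L[3][1] := -1)

L[1][0] = -1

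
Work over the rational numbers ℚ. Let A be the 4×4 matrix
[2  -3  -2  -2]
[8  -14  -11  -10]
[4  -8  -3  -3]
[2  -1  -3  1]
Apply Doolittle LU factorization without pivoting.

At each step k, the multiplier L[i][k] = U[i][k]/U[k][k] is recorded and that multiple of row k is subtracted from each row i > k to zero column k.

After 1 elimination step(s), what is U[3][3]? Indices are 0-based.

U[3][3] = 3

k=0: U[0][0]=2
  eliminate (1,0): mult=4, new row 1: (0, -2, -3, -2); set L[1][0]=4
  eliminate (2,0): mult=2, new row 2: (0, -2, 1, 1); set L[2][0]=2
  eliminate (3,0): mult=1, new row 3: (0, 2, -1, 3); set L[3][0]=1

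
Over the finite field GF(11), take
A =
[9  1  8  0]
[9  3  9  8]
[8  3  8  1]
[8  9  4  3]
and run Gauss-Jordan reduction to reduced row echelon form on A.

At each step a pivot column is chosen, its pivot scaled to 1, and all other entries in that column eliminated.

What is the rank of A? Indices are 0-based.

rank = 4

[1] R0 /= 9  ⇒  (1, 5, 7, 0)
     R1 -= 9·R0  ⇒  (0, 2, 1, 8)
     R2 -= 8·R0  ⇒  (0, 7, 7, 1)
     R3 -= 8·R0  ⇒  (0, 2, 3, 3)
[2] R1 /= 2  ⇒  (0, 1, 6, 4)
     R0 -= 5·R1  ⇒  (1, 0, 10, 2)
     R2 -= 7·R1  ⇒  (0, 0, 9, 6)
     R3 -= 2·R1  ⇒  (0, 0, 2, 6)
[3] R2 /= 9  ⇒  (0, 0, 1, 8)
     R0 -= 10·R2  ⇒  (1, 0, 0, 10)
     R1 -= 6·R2  ⇒  (0, 1, 0, 0)
     R3 -= 2·R2  ⇒  (0, 0, 0, 1)
[4] R3 /= 1  ⇒  (0, 0, 0, 1)
     R0 -= 10·R3  ⇒  (1, 0, 0, 0)
     R2 -= 8·R3  ⇒  (0, 0, 1, 0)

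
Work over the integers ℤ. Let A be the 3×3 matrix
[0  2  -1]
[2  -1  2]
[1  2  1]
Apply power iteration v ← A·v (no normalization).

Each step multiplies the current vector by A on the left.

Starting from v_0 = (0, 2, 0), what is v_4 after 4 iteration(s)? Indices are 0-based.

v_0 = (0, 2, 0).
v_1 = A·v_0 = (4, -2, 4).
v_2 = A·v_1 = (-8, 18, 4).
v_3 = A·v_2 = (32, -26, 32).
v_4 = A·v_3 = (-84, 154, 12).

v_4 = (-84, 154, 12)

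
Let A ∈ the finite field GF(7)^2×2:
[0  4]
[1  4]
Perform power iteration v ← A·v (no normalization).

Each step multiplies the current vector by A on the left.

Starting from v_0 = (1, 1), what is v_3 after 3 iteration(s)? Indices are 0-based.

v_3 = (5, 4)

v_0 = (1, 1).
v_1 = A·v_0 = (4, 5).
v_2 = A·v_1 = (6, 3).
v_3 = A·v_2 = (5, 4).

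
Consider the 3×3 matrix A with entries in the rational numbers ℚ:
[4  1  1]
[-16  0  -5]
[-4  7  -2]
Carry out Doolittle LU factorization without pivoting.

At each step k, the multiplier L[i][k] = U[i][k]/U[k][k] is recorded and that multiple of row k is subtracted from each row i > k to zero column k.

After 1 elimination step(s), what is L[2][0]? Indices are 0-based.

k=0: U[0][0]=4
  eliminate (1,0): mult=-4, new row 1: (0, 4, -1); set L[1][0]=-4
  eliminate (2,0): mult=-1, new row 2: (0, 8, -1); set L[2][0]=-1

L[2][0] = -1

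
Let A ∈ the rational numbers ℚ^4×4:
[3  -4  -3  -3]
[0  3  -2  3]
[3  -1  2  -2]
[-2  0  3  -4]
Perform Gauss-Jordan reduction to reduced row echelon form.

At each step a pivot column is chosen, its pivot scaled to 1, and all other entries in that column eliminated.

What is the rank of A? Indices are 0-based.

pivot(0,0)=3: scale R0 → (1, -4/3, -1, -1)
  clear (2,0): R2 −= (3)R0 → (0, 3, 5, 1)
  clear (3,0): R3 −= (-2)R0 → (0, -8/3, 1, -6)
pivot(1,1)=3: scale R1 → (0, 1, -2/3, 1)
  clear (0,1): R0 −= (-4/3)R1 → (1, 0, -17/9, 1/3)
  clear (2,1): R2 −= (3)R1 → (0, 0, 7, -2)
  clear (3,1): R3 −= (-8/3)R1 → (0, 0, -7/9, -10/3)
pivot(2,2)=7: scale R2 → (0, 0, 1, -2/7)
  clear (0,2): R0 −= (-17/9)R2 → (1, 0, 0, -13/63)
  clear (1,2): R1 −= (-2/3)R2 → (0, 1, 0, 17/21)
  clear (3,2): R3 −= (-7/9)R2 → (0, 0, 0, -32/9)
pivot(3,3)=-32/9: scale R3 → (0, 0, 0, 1)
  clear (0,3): R0 −= (-13/63)R3 → (1, 0, 0, 0)
  clear (1,3): R1 −= (17/21)R3 → (0, 1, 0, 0)
  clear (2,3): R2 −= (-2/7)R3 → (0, 0, 1, 0)

rank = 4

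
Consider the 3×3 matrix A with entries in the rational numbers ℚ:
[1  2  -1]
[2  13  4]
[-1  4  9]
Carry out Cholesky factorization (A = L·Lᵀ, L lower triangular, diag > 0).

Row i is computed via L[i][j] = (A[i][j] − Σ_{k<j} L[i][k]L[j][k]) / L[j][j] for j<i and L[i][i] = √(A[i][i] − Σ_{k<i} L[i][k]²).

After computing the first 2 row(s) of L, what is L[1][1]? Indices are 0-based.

Step 1: L[0][0] = √(1) = 1.
  L[1][0] = (2) / L[0][0] = 2.
Step 2: L[1][1] = √(9) = 3.

L[1][1] = 3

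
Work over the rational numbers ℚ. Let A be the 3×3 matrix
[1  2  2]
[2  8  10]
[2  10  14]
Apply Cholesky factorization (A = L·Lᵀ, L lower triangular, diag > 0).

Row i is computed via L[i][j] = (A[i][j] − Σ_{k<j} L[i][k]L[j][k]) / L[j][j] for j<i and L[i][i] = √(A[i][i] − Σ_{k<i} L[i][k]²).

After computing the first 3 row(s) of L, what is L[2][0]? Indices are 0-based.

Step 1: L[0][0] = √(1) = 1.
  L[1][0] = (2) / L[0][0] = 2.
Step 2: L[1][1] = √(4) = 2.
  L[2][0] = (2) / L[0][0] = 2.
  L[2][1] = (6) / L[1][1] = 3.
Step 3: L[2][2] = √(1) = 1.

L[2][0] = 2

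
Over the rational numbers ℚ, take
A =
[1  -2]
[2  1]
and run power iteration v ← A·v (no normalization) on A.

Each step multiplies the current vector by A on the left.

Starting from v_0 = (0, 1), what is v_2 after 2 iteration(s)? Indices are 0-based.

v_2 = (-4, -3)

v_0 = (0, 1).
v_1 = A·v_0 = (-2, 1).
v_2 = A·v_1 = (-4, -3).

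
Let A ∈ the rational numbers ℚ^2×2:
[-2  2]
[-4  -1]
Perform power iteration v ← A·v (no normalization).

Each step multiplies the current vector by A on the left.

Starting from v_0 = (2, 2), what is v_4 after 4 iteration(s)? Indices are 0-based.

v_0 = (2, 2).
v_1 = A·v_0 = (0, -10).
v_2 = A·v_1 = (-20, 10).
v_3 = A·v_2 = (60, 70).
v_4 = A·v_3 = (20, -310).

v_4 = (20, -310)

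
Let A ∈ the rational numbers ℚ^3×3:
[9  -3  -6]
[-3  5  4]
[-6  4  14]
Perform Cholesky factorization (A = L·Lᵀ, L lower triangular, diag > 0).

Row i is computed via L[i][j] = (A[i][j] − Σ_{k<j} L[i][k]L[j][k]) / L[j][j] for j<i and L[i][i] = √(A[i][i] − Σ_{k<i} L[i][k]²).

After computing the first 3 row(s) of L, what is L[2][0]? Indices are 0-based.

Step 1: L[0][0] = √(9) = 3.
  L[1][0] = (-3) / L[0][0] = -1.
Step 2: L[1][1] = √(4) = 2.
  L[2][0] = (-6) / L[0][0] = -2.
  L[2][1] = (2) / L[1][1] = 1.
Step 3: L[2][2] = √(9) = 3.

L[2][0] = -2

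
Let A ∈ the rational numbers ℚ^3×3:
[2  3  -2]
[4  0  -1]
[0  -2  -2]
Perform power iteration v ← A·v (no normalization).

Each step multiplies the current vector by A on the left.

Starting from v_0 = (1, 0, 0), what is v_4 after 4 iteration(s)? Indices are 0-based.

v_4 = (360, 288, -144)

v_0 = (1, 0, 0).
v_1 = A·v_0 = (2, 4, 0).
v_2 = A·v_1 = (16, 8, -8).
v_3 = A·v_2 = (72, 72, 0).
v_4 = A·v_3 = (360, 288, -144).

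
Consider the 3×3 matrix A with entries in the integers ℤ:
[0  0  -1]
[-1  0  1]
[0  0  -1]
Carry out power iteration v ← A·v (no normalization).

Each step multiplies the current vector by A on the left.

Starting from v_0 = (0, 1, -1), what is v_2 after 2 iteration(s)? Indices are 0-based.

v_2 = (-1, 0, -1)

v_0 = (0, 1, -1).
v_1 = A·v_0 = (1, -1, 1).
v_2 = A·v_1 = (-1, 0, -1).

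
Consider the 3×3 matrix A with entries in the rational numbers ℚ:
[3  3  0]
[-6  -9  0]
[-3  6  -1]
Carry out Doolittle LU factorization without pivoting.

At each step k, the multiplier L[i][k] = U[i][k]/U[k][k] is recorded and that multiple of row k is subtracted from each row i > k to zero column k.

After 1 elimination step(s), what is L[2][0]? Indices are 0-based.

[col 0] pivot 3
  R1 -= -2*R0 → (0, -3, 0)  (L[1][0] := -2)
  R2 -= -1*R0 → (0, 9, -1)  (L[2][0] := -1)

L[2][0] = -1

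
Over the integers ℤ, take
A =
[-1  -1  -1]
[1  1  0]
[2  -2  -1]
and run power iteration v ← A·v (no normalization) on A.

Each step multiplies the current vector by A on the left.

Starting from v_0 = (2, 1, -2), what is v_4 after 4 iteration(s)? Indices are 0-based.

v_4 = (-8, 12, 44)

v_0 = (2, 1, -2).
v_1 = A·v_0 = (-1, 3, 4).
v_2 = A·v_1 = (-6, 2, -12).
v_3 = A·v_2 = (16, -4, -4).
v_4 = A·v_3 = (-8, 12, 44).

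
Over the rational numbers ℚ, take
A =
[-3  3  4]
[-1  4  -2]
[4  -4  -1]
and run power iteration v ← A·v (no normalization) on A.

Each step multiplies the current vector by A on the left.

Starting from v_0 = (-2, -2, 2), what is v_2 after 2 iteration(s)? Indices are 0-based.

v_0 = (-2, -2, 2).
v_1 = A·v_0 = (8, -10, -2).
v_2 = A·v_1 = (-62, -44, 74).

v_2 = (-62, -44, 74)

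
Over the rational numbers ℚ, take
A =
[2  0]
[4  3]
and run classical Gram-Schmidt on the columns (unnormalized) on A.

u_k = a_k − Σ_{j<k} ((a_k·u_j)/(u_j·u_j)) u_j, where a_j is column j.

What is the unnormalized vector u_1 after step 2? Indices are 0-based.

Step 1: u_0 = a_0 = (2, 4).
Step 2: u_1 = a_1 − (3/5)·u_0 = (-6/5, 3/5).

u_1 = (-6/5, 3/5)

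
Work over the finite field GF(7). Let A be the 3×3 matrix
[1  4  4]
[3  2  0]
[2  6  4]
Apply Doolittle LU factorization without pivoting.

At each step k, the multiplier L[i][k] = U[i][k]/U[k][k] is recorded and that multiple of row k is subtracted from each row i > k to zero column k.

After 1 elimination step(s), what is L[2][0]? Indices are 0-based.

L[2][0] = 2

k=0: U[0][0]=1
  eliminate (1,0): mult=3, new row 1: (0, 4, 2); set L[1][0]=3
  eliminate (2,0): mult=2, new row 2: (0, 5, 3); set L[2][0]=2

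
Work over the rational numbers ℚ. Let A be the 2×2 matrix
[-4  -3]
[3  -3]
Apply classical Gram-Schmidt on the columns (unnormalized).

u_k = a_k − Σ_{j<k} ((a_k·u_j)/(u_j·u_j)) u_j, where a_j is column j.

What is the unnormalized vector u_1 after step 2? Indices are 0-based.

Step 1: u_0 = a_0 = (-4, 3).
Step 2: u_1 = a_1 − (3/25)·u_0 = (-63/25, -84/25).

u_1 = (-63/25, -84/25)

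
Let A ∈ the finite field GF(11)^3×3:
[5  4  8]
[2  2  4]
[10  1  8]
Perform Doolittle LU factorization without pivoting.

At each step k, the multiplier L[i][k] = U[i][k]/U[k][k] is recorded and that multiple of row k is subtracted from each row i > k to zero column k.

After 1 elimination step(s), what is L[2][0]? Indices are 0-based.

Step 1: pivot at (0,0) is 5.
  row1 ← row1 − (7)·row0  ⇒  L[1][0]=7, U row1=(0, 7, 3)
  row2 ← row2 − (2)·row0  ⇒  L[2][0]=2, U row2=(0, 4, 3)

L[2][0] = 2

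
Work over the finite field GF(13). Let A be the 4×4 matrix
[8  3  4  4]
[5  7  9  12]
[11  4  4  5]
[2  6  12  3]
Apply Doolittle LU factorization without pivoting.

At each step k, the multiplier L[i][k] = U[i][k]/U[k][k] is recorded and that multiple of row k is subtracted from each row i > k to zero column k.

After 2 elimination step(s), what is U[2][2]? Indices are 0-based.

U[2][2] = 5

[col 0] pivot 8
  R1 -= 12*R0 → (0, 10, 0, 3)  (L[1][0] := 12)
  R2 -= 3*R0 → (0, 8, 5, 6)  (L[2][0] := 3)
  R3 -= 10*R0 → (0, 2, 11, 2)  (L[3][0] := 10)
[col 1] pivot 10
  R2 -= 6*R1 → (0, 0, 5, 1)  (L[2][1] := 6)
  R3 -= 8*R1 → (0, 0, 11, 4)  (L[3][1] := 8)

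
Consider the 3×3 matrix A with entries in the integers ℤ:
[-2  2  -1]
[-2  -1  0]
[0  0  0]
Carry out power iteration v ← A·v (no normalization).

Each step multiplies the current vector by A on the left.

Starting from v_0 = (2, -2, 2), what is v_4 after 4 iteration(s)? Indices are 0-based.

v_4 = (-132, 30, 0)

v_0 = (2, -2, 2).
v_1 = A·v_0 = (-10, -2, 0).
v_2 = A·v_1 = (16, 22, 0).
v_3 = A·v_2 = (12, -54, 0).
v_4 = A·v_3 = (-132, 30, 0).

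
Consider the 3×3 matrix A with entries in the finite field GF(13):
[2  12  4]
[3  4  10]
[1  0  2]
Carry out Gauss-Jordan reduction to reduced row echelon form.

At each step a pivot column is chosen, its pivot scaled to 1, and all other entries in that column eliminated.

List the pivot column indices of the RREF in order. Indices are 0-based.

pivot(0,0)=2: scale R0 → (1, 6, 2)
  clear (1,0): R1 −= (3)R0 → (0, 12, 4)
  clear (2,0): R2 −= (1)R0 → (0, 7, 0)
pivot(1,1)=12: scale R1 → (0, 1, 9)
  clear (0,1): R0 −= (6)R1 → (1, 0, 0)
  clear (2,1): R2 −= (7)R1 → (0, 0, 2)
pivot(2,2)=2: scale R2 → (0, 0, 1)
  clear (1,2): R1 −= (9)R2 → (0, 1, 0)

pivot columns: 0, 1, 2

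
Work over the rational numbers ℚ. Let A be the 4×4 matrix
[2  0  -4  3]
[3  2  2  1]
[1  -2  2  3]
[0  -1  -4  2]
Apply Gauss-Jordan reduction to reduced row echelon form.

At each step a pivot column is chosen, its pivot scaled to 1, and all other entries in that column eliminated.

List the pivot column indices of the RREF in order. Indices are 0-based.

pivot columns: 0, 1, 2, 3

step 1: normalize row 0 (÷2) = (1, 0, -2, 3/2)
  row 1: subtract 3×row0 = (0, 2, 8, -7/2)
  row 2: subtract 1×row0 = (0, -2, 4, 3/2)
step 2: normalize row 1 (÷2) = (0, 1, 4, -7/4)
  row 2: subtract -2×row1 = (0, 0, 12, -2)
  row 3: subtract -1×row1 = (0, 0, 0, 1/4)
step 3: normalize row 2 (÷12) = (0, 0, 1, -1/6)
  row 0: subtract -2×row2 = (1, 0, 0, 7/6)
  row 1: subtract 4×row2 = (0, 1, 0, -13/12)
step 4: normalize row 3 (÷1/4) = (0, 0, 0, 1)
  row 0: subtract 7/6×row3 = (1, 0, 0, 0)
  row 1: subtract -13/12×row3 = (0, 1, 0, 0)
  row 2: subtract -1/6×row3 = (0, 0, 1, 0)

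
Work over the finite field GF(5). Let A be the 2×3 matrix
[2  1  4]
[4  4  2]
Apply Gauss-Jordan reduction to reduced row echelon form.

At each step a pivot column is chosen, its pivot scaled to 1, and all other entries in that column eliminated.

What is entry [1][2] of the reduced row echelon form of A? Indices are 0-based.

step 1: normalize row 0 (÷2) = (1, 3, 2)
  row 1: subtract 4×row0 = (0, 2, 4)
step 2: normalize row 1 (÷2) = (0, 1, 2)
  row 0: subtract 3×row1 = (1, 0, 1)

M[1][2] = 2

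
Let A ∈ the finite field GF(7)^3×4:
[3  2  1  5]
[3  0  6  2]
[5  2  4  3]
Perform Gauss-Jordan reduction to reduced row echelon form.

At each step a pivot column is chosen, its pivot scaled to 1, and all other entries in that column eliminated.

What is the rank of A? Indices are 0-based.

rank = 3

step 1: normalize row 0 (÷3) = (1, 3, 5, 4)
  row 1: subtract 3×row0 = (0, 5, 5, 4)
  row 2: subtract 5×row0 = (0, 1, 0, 4)
step 2: normalize row 1 (÷5) = (0, 1, 1, 5)
  row 0: subtract 3×row1 = (1, 0, 2, 3)
  row 2: subtract 1×row1 = (0, 0, 6, 6)
step 3: normalize row 2 (÷6) = (0, 0, 1, 1)
  row 0: subtract 2×row2 = (1, 0, 0, 1)
  row 1: subtract 1×row2 = (0, 1, 0, 4)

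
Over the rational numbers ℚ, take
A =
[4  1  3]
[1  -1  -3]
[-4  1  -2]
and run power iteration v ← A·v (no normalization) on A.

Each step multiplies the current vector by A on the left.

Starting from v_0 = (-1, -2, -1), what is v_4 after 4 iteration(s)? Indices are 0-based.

v_0 = (-1, -2, -1).
v_1 = A·v_0 = (-9, 4, 4).
v_2 = A·v_1 = (-20, -25, 32).
v_3 = A·v_2 = (-9, -91, -9).
v_4 = A·v_3 = (-154, 109, -37).

v_4 = (-154, 109, -37)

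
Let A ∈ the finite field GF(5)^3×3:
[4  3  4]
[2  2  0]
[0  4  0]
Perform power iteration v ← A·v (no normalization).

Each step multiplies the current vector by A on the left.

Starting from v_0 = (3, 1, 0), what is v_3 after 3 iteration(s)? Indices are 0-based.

v_0 = (3, 1, 0).
v_1 = A·v_0 = (0, 3, 4).
v_2 = A·v_1 = (0, 1, 2).
v_3 = A·v_2 = (1, 2, 4).

v_3 = (1, 2, 4)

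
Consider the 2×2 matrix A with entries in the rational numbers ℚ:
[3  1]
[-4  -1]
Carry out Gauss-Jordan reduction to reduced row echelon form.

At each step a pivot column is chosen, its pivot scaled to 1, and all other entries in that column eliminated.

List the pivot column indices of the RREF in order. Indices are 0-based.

step 1: normalize row 0 (÷3) = (1, 1/3)
  row 1: subtract -4×row0 = (0, 1/3)
step 2: normalize row 1 (÷1/3) = (0, 1)
  row 0: subtract 1/3×row1 = (1, 0)

pivot columns: 0, 1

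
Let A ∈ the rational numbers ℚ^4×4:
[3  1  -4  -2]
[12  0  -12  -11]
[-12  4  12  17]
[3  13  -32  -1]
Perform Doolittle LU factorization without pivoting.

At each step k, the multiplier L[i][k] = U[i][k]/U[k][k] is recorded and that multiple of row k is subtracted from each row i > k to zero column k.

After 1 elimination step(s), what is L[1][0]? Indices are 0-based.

L[1][0] = 4

Step 1: pivot at (0,0) is 3.
  row1 ← row1 − (4)·row0  ⇒  L[1][0]=4, U row1=(0, -4, 4, -3)
  row2 ← row2 − (-4)·row0  ⇒  L[2][0]=-4, U row2=(0, 8, -4, 9)
  row3 ← row3 − (1)·row0  ⇒  L[3][0]=1, U row3=(0, 12, -28, 1)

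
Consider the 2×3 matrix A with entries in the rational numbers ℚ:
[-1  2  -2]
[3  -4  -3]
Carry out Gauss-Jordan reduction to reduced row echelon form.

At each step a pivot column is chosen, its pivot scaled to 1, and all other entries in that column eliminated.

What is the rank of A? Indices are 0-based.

rank = 2

step 1: normalize row 0 (÷-1) = (1, -2, 2)
  row 1: subtract 3×row0 = (0, 2, -9)
step 2: normalize row 1 (÷2) = (0, 1, -9/2)
  row 0: subtract -2×row1 = (1, 0, -7)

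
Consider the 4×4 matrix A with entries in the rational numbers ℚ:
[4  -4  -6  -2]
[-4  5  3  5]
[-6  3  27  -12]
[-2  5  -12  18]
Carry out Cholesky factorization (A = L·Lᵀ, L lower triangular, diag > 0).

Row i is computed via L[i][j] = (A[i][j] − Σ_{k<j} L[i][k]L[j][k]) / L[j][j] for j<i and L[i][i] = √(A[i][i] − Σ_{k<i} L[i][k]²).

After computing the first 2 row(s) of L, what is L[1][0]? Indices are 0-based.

L[1][0] = -2

Step 1: L[0][0] = √(4) = 2.
  L[1][0] = (-4) / L[0][0] = -2.
Step 2: L[1][1] = √(1) = 1.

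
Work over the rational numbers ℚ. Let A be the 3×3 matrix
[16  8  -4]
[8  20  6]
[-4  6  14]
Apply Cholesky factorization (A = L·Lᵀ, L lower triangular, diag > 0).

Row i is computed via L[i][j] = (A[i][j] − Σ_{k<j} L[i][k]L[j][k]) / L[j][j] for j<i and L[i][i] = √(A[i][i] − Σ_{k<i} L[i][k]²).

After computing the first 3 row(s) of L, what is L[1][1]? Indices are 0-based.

L[1][1] = 4

Step 1: L[0][0] = √(16) = 4.
  L[1][0] = (8) / L[0][0] = 2.
Step 2: L[1][1] = √(16) = 4.
  L[2][0] = (-4) / L[0][0] = -1.
  L[2][1] = (8) / L[1][1] = 2.
Step 3: L[2][2] = √(9) = 3.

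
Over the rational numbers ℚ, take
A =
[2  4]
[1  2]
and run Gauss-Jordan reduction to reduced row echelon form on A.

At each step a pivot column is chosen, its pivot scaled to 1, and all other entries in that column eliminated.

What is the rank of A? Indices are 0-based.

step 1: normalize row 0 (÷2) = (1, 2)
  row 1: subtract 1×row0 = (0, 0)
skip col 1 (zero from row 1)

rank = 1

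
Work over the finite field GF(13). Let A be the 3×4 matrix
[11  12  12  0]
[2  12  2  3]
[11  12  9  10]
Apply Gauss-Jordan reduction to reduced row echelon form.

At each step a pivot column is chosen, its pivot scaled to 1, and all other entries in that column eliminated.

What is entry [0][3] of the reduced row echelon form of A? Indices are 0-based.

M[0][3] = 0

pivot(0,0)=11: scale R0 → (1, 7, 7, 0)
  clear (1,0): R1 −= (2)R0 → (0, 11, 1, 3)
  clear (2,0): R2 −= (11)R0 → (0, 0, 10, 10)
pivot(1,1)=11: scale R1 → (0, 1, 6, 5)
  clear (0,1): R0 −= (7)R1 → (1, 0, 4, 4)
pivot(2,2)=10: scale R2 → (0, 0, 1, 1)
  clear (0,2): R0 −= (4)R2 → (1, 0, 0, 0)
  clear (1,2): R1 −= (6)R2 → (0, 1, 0, 12)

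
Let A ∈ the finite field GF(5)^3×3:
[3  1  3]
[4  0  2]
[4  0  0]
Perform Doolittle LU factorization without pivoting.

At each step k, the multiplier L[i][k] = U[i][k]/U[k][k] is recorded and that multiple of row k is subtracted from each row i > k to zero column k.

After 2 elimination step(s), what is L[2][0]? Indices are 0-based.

Step 1: pivot at (0,0) is 3.
  row1 ← row1 − (3)·row0  ⇒  L[1][0]=3, U row1=(0, 2, 3)
  row2 ← row2 − (3)·row0  ⇒  L[2][0]=3, U row2=(0, 2, 1)
Step 2: pivot at (1,1) is 2.
  row2 ← row2 − (1)·row1  ⇒  L[2][1]=1, U row2=(0, 0, 3)

L[2][0] = 3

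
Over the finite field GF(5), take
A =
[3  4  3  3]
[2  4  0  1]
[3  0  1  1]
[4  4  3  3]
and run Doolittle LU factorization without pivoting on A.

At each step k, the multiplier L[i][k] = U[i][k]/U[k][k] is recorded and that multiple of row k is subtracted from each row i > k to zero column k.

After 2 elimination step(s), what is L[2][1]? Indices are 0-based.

L[2][1] = 2

k=0: U[0][0]=3
  eliminate (1,0): mult=4, new row 1: (0, 3, 3, 4); set L[1][0]=4
  eliminate (2,0): mult=1, new row 2: (0, 1, 3, 3); set L[2][0]=1
  eliminate (3,0): mult=3, new row 3: (0, 2, 4, 4); set L[3][0]=3
k=1: U[1][1]=3
  eliminate (2,1): mult=2, new row 2: (0, 0, 2, 0); set L[2][1]=2
  eliminate (3,1): mult=4, new row 3: (0, 0, 2, 3); set L[3][1]=4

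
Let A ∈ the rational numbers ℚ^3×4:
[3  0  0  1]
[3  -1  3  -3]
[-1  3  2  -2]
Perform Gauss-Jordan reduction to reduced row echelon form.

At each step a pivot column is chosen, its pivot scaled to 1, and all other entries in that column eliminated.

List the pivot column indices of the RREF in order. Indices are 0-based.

[1] R0 /= 3  ⇒  (1, 0, 0, 1/3)
     R1 -= 3·R0  ⇒  (0, -1, 3, -4)
     R2 -= -1·R0  ⇒  (0, 3, 2, -5/3)
[2] R1 /= -1  ⇒  (0, 1, -3, 4)
     R2 -= 3·R1  ⇒  (0, 0, 11, -41/3)
[3] R2 /= 11  ⇒  (0, 0, 1, -41/33)
     R1 -= -3·R2  ⇒  (0, 1, 0, 3/11)

pivot columns: 0, 1, 2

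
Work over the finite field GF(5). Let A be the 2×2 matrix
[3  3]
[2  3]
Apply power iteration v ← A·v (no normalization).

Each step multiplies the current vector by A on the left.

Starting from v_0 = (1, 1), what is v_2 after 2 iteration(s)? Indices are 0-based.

v_2 = (3, 2)

v_0 = (1, 1).
v_1 = A·v_0 = (1, 0).
v_2 = A·v_1 = (3, 2).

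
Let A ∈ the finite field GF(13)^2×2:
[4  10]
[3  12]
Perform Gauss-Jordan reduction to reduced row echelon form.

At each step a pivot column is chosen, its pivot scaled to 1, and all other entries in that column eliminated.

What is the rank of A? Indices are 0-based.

step 1: normalize row 0 (÷4) = (1, 9)
  row 1: subtract 3×row0 = (0, 11)
step 2: normalize row 1 (÷11) = (0, 1)
  row 0: subtract 9×row1 = (1, 0)

rank = 2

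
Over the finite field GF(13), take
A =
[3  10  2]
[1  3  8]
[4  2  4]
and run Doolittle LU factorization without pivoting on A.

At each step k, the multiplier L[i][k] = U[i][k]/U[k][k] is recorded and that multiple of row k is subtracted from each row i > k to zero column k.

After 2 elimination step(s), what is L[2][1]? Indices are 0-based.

L[2][1] = 8

k=0: U[0][0]=3
  eliminate (1,0): mult=9, new row 1: (0, 4, 3); set L[1][0]=9
  eliminate (2,0): mult=10, new row 2: (0, 6, 10); set L[2][0]=10
k=1: U[1][1]=4
  eliminate (2,1): mult=8, new row 2: (0, 0, 12); set L[2][1]=8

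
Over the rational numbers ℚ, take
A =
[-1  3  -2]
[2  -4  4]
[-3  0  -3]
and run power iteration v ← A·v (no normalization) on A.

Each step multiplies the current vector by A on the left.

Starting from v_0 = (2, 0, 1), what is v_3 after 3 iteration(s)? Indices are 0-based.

v_3 = (-352, 552, -255)

v_0 = (2, 0, 1).
v_1 = A·v_0 = (-4, 8, -9).
v_2 = A·v_1 = (46, -76, 39).
v_3 = A·v_2 = (-352, 552, -255).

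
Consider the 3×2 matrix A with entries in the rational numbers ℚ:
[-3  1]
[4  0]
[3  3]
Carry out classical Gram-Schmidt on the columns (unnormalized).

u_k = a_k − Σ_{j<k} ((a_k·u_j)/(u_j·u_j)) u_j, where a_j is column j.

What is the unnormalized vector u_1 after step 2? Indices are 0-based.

Step 1: u_0 = a_0 = (-3, 4, 3).
Step 2: u_1 = a_1 − (3/17)·u_0 = (26/17, -12/17, 42/17).

u_1 = (26/17, -12/17, 42/17)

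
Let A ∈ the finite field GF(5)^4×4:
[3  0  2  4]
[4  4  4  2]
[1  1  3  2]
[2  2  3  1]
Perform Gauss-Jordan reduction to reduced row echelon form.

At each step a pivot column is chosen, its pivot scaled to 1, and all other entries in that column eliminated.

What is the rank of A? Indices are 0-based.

step 1: normalize row 0 (÷3) = (1, 0, 4, 3)
  row 1: subtract 4×row0 = (0, 4, 3, 0)
  row 2: subtract 1×row0 = (0, 1, 4, 4)
  row 3: subtract 2×row0 = (0, 2, 0, 0)
step 2: normalize row 1 (÷4) = (0, 1, 2, 0)
  row 2: subtract 1×row1 = (0, 0, 2, 4)
  row 3: subtract 2×row1 = (0, 0, 1, 0)
step 3: normalize row 2 (÷2) = (0, 0, 1, 2)
  row 0: subtract 4×row2 = (1, 0, 0, 0)
  row 1: subtract 2×row2 = (0, 1, 0, 1)
  row 3: subtract 1×row2 = (0, 0, 0, 3)
step 4: normalize row 3 (÷3) = (0, 0, 0, 1)
  row 1: subtract 1×row3 = (0, 1, 0, 0)
  row 2: subtract 2×row3 = (0, 0, 1, 0)

rank = 4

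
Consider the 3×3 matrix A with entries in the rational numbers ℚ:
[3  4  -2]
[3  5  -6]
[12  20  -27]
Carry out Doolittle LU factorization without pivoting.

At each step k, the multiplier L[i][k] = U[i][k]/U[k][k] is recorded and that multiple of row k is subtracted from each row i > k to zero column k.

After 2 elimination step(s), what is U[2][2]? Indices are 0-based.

k=0: U[0][0]=3
  eliminate (1,0): mult=1, new row 1: (0, 1, -4); set L[1][0]=1
  eliminate (2,0): mult=4, new row 2: (0, 4, -19); set L[2][0]=4
k=1: U[1][1]=1
  eliminate (2,1): mult=4, new row 2: (0, 0, -3); set L[2][1]=4

U[2][2] = -3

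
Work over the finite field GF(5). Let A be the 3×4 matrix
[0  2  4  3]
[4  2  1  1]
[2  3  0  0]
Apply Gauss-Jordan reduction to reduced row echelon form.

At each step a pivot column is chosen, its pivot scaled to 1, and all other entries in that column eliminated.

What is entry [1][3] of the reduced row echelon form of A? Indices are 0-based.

[1] R0 <-> R1
[1] R0 /= 4  ⇒  (1, 3, 4, 4)
     R2 -= 2·R0  ⇒  (0, 2, 2, 2)
[2] R1 /= 2  ⇒  (0, 1, 2, 4)
     R0 -= 3·R1  ⇒  (1, 0, 3, 2)
     R2 -= 2·R1  ⇒  (0, 0, 3, 4)
[3] R2 /= 3  ⇒  (0, 0, 1, 3)
     R0 -= 3·R2  ⇒  (1, 0, 0, 3)
     R1 -= 2·R2  ⇒  (0, 1, 0, 3)

M[1][3] = 3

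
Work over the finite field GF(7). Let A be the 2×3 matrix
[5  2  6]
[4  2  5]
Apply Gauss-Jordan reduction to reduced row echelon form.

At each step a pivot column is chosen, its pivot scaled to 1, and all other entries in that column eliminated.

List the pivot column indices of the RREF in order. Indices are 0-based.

pivot columns: 0, 1

[1] R0 /= 5  ⇒  (1, 6, 4)
     R1 -= 4·R0  ⇒  (0, 6, 3)
[2] R1 /= 6  ⇒  (0, 1, 4)
     R0 -= 6·R1  ⇒  (1, 0, 1)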